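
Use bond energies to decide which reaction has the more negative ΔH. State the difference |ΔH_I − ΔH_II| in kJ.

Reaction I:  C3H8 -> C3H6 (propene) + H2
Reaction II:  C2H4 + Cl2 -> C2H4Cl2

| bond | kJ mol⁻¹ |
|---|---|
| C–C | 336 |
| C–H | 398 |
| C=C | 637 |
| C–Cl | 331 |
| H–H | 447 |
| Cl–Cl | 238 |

Reaction I:
  Bonds broken (reactants):
    C–C: 2 × 336 = 672
    C–H: 8 × 398 = 3184
    Σ(broken) = 3856 kJ
  Bonds formed (products):
    C–C: 1 × 336 = 336
    C–H: 6 × 398 = 2388
    C=C: 1 × 637 = 637
    H–H: 1 × 447 = 447
    Σ(formed) = 3808 kJ
  ΔH_I = 3856 − 3808 = +48 kJ
Reaction II:
  Bonds broken (reactants):
    C–H: 4 × 398 = 1592
    C=C: 1 × 637 = 637
    Cl–Cl: 1 × 238 = 238
    Σ(broken) = 2467 kJ
  Bonds formed (products):
    C–C: 1 × 336 = 336
    C–Cl: 2 × 331 = 662
    C–H: 4 × 398 = 1592
    Σ(formed) = 2590 kJ
  ΔH_II = 2467 − 2590 = −123 kJ
ΔH_I − ΔH_II = +171 kJ, so reaction II has the more negative ΔH; |ΔH_I − ΔH_II| = 171 kJ.

Reaction II, by 171 kJ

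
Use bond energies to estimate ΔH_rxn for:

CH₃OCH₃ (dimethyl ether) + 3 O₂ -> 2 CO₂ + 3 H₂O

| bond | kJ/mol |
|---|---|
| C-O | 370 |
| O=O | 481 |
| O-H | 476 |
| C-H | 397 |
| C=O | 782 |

ΔH ≈ −1419 kJ

Bonds broken (reactants):
  C-H: 6 × 397 = 2382
  C-O: 2 × 370 = 740
  O=O: 3 × 481 = 1443
  Σ(broken) = 4565 kJ
Bonds formed (products):
  C=O: 4 × 782 = 3128
  O-H: 6 × 476 = 2856
  Σ(formed) = 5984 kJ
ΔH = Σ(broken) − Σ(formed) = 4565 − 5984 = −1419 kJ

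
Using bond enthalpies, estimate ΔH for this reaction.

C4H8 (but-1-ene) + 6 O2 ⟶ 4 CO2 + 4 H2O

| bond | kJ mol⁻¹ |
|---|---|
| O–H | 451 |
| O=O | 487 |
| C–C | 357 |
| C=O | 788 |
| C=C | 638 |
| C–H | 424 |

Bonds broken (reactants):
  C–C: 2 × 357 = 714
  C–H: 8 × 424 = 3392
  C=C: 1 × 638 = 638
  O=O: 6 × 487 = 2922
  Σ(broken) = 7666 kJ
Bonds formed (products):
  C=O: 8 × 788 = 6304
  O–H: 8 × 451 = 3608
  Σ(formed) = 9912 kJ
ΔH = Σ(broken) − Σ(formed) = 7666 − 9912 = −2246 kJ

ΔH ≈ −2246 kJ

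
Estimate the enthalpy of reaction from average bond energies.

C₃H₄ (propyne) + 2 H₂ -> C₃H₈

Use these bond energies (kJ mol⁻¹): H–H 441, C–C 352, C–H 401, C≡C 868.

ΔH ≈ −206 kJ

Bonds broken (reactants):
  C≡C: 1 × 868 = 868
  C–C: 1 × 352 = 352
  C–H: 4 × 401 = 1604
  H–H: 2 × 441 = 882
  Σ(broken) = 3706 kJ
Bonds formed (products):
  C–C: 2 × 352 = 704
  C–H: 8 × 401 = 3208
  Σ(formed) = 3912 kJ
ΔH = Σ(broken) − Σ(formed) = 3706 − 3912 = −206 kJ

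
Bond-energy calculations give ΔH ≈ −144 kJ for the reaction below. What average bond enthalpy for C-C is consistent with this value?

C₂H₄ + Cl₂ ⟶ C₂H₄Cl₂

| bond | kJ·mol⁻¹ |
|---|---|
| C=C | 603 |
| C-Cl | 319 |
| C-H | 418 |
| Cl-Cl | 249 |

Let D be the C-C bond energy.
Σ(broken) = 4×418 + 1×603 + 1×249 = 2524
Σ(formed) = 1×D + 2×319 + 4×418 = 2310 + D
ΔH = Σ(broken) − Σ(formed) = (2524) − (2310 + D) = +214 − D
Setting this equal to −144 kJ gives D = 358 kJ/mol.

D(C-C) ≈ 358 kJ/mol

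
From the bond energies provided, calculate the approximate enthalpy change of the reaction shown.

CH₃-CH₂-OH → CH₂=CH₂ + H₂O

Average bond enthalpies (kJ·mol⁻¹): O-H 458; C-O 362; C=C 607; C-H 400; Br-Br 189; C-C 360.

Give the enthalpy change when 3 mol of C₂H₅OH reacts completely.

ΔH = +171 kJ

Bonds broken (reactants):
  C-C: 1 × 360 = 360
  C-H: 5 × 400 = 2000
  C-O: 1 × 362 = 362
  O-H: 1 × 458 = 458
  Σ(broken) = 3180 kJ
Bonds formed (products):
  C-H: 4 × 400 = 1600
  C=C: 1 × 607 = 607
  O-H: 2 × 458 = 916
  Σ(formed) = 3123 kJ
ΔH = Σ(broken) − Σ(formed) = 3180 − 3123 = +57 kJ
For 3× the reaction as written: 3 × (+57) = +171 kJ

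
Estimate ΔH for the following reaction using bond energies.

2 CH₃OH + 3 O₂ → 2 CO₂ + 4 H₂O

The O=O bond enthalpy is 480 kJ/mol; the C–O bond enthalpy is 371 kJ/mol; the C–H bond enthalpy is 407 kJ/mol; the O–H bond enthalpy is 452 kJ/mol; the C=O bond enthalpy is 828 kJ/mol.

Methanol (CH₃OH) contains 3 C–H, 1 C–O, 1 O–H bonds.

ΔH ≈ −1400 kJ

Bonds broken (reactants):
  C–H: 6 × 407 = 2442
  C–O: 2 × 371 = 742
  O–H: 2 × 452 = 904
  O=O: 3 × 480 = 1440
  Σ(broken) = 5528 kJ
Bonds formed (products):
  C=O: 4 × 828 = 3312
  O–H: 8 × 452 = 3616
  Σ(formed) = 6928 kJ
ΔH = Σ(broken) − Σ(formed) = 5528 − 6928 = −1400 kJ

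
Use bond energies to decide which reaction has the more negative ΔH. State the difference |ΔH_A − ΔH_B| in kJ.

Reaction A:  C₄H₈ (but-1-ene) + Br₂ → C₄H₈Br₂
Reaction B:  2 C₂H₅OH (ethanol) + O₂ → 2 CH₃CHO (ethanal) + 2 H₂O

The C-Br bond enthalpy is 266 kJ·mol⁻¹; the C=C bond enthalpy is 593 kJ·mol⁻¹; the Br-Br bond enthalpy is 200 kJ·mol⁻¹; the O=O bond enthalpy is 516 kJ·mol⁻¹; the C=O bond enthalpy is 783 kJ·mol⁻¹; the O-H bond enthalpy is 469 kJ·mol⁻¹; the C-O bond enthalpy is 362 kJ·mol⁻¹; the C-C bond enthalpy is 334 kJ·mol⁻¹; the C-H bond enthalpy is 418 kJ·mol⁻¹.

Reaction A:
  Bonds broken (reactants):
    Br-Br: 1 × 200 = 200
    C-C: 2 × 334 = 668
    C-H: 8 × 418 = 3344
    C=C: 1 × 593 = 593
    Σ(broken) = 4805 kJ
  Bonds formed (products):
    C-Br: 2 × 266 = 532
    C-C: 3 × 334 = 1002
    C-H: 8 × 418 = 3344
    Σ(formed) = 4878 kJ
  ΔH_A = 4805 − 4878 = −73 kJ
Reaction B:
  Bonds broken (reactants):
    C-C: 2 × 334 = 668
    C-H: 10 × 418 = 4180
    C-O: 2 × 362 = 724
    O-H: 2 × 469 = 938
    O=O: 1 × 516 = 516
    Σ(broken) = 7026 kJ
  Bonds formed (products):
    C-C: 2 × 334 = 668
    C-H: 8 × 418 = 3344
    C=O: 2 × 783 = 1566
    O-H: 4 × 469 = 1876
    Σ(formed) = 7454 kJ
  ΔH_B = 7026 − 7454 = −428 kJ
ΔH_A − ΔH_B = +355 kJ, so reaction B has the more negative ΔH; |ΔH_A − ΔH_B| = 355 kJ.

Reaction B, by 355 kJ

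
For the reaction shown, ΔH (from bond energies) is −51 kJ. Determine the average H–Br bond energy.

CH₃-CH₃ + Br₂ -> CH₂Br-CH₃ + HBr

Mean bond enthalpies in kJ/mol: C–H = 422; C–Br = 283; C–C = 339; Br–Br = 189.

D(H–Br) ≈ 379 kJ/mol

Let D be the H–Br bond energy.
Σ(broken) = 1×189 + 1×339 + 6×422 = 3060
Σ(formed) = 1×283 + 1×339 + 5×422 + 1×D = 2732 + D
ΔH = Σ(broken) − Σ(formed) = (3060) − (2732 + D) = +328 − D
Setting this equal to −51 kJ gives D = 379 kJ/mol.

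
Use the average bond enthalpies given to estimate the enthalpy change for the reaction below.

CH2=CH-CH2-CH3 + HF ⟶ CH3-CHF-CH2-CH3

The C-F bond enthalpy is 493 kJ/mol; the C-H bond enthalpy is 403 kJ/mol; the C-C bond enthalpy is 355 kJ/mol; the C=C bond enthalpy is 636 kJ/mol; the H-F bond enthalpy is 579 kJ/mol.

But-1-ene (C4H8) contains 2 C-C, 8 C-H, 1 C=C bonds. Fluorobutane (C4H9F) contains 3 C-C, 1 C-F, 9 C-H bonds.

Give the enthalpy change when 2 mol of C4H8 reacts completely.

ΔH = −72 kJ

Bonds broken (reactants):
  C-C: 2 × 355 = 710
  C-H: 8 × 403 = 3224
  C=C: 1 × 636 = 636
  H-F: 1 × 579 = 579
  Σ(broken) = 5149 kJ
Bonds formed (products):
  C-C: 3 × 355 = 1065
  C-F: 1 × 493 = 493
  C-H: 9 × 403 = 3627
  Σ(formed) = 5185 kJ
ΔH = Σ(broken) − Σ(formed) = 5149 − 5185 = −36 kJ
For 2× the reaction as written: 2 × (−36) = −72 kJ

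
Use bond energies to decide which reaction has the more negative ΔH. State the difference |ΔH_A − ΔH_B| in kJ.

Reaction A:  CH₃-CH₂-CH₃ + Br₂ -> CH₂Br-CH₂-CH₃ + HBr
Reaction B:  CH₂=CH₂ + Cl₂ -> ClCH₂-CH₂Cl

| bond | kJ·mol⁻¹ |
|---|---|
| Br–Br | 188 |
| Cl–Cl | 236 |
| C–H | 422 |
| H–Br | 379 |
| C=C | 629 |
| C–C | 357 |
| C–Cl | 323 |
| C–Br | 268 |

Reaction B, by 101 kJ

Reaction A:
  Bonds broken (reactants):
    Br–Br: 1 × 188 = 188
    C–C: 2 × 357 = 714
    C–H: 8 × 422 = 3376
    Σ(broken) = 4278 kJ
  Bonds formed (products):
    C–Br: 1 × 268 = 268
    C–C: 2 × 357 = 714
    C–H: 7 × 422 = 2954
    H–Br: 1 × 379 = 379
    Σ(formed) = 4315 kJ
  ΔH_A = 4278 − 4315 = −37 kJ
Reaction B:
  Bonds broken (reactants):
    C–H: 4 × 422 = 1688
    C=C: 1 × 629 = 629
    Cl–Cl: 1 × 236 = 236
    Σ(broken) = 2553 kJ
  Bonds formed (products):
    C–C: 1 × 357 = 357
    C–Cl: 2 × 323 = 646
    C–H: 4 × 422 = 1688
    Σ(formed) = 2691 kJ
  ΔH_B = 2553 − 2691 = −138 kJ
ΔH_A − ΔH_B = +101 kJ, so reaction B has the more negative ΔH; |ΔH_A − ΔH_B| = 101 kJ.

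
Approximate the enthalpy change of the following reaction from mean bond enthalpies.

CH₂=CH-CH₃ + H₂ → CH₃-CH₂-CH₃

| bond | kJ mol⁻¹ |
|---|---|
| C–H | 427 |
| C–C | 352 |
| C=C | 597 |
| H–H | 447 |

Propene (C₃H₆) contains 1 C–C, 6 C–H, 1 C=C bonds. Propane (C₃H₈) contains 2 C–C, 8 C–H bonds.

ΔH ≈ −162 kJ

Bonds broken (reactants):
  C–C: 1 × 352 = 352
  C–H: 6 × 427 = 2562
  C=C: 1 × 597 = 597
  H–H: 1 × 447 = 447
  Σ(broken) = 3958 kJ
Bonds formed (products):
  C–C: 2 × 352 = 704
  C–H: 8 × 427 = 3416
  Σ(formed) = 4120 kJ
ΔH = Σ(broken) − Σ(formed) = 3958 − 4120 = −162 kJ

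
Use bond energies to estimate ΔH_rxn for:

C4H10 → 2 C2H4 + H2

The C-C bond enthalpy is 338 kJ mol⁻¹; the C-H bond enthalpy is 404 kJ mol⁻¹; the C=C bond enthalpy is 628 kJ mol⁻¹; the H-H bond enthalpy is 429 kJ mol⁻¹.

ΔH ≈ +137 kJ

Bonds broken (reactants):
  C-C: 3 × 338 = 1014
  C-H: 10 × 404 = 4040
  Σ(broken) = 5054 kJ
Bonds formed (products):
  C-H: 8 × 404 = 3232
  C=C: 2 × 628 = 1256
  H-H: 1 × 429 = 429
  Σ(formed) = 4917 kJ
ΔH = Σ(broken) − Σ(formed) = 5054 − 4917 = +137 kJ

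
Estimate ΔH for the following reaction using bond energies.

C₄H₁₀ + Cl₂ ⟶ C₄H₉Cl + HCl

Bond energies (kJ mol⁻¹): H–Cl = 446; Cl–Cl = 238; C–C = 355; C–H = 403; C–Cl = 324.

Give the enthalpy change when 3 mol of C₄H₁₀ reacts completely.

Bonds broken (reactants):
  C–C: 3 × 355 = 1065
  C–H: 10 × 403 = 4030
  Cl–Cl: 1 × 238 = 238
  Σ(broken) = 5333 kJ
Bonds formed (products):
  C–C: 3 × 355 = 1065
  C–Cl: 1 × 324 = 324
  C–H: 9 × 403 = 3627
  H–Cl: 1 × 446 = 446
  Σ(formed) = 5462 kJ
ΔH = Σ(broken) − Σ(formed) = 5333 − 5462 = −129 kJ
For 3× the reaction as written: 3 × (−129) = −387 kJ

ΔH = −387 kJ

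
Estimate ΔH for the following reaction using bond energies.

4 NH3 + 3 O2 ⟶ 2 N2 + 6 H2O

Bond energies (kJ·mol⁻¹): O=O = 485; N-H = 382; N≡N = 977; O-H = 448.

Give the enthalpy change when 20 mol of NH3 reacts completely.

Bonds broken (reactants):
  N-H: 12 × 382 = 4584
  O=O: 3 × 485 = 1455
  Σ(broken) = 6039 kJ
Bonds formed (products):
  N≡N: 2 × 977 = 1954
  O-H: 12 × 448 = 5376
  Σ(formed) = 7330 kJ
ΔH = Σ(broken) − Σ(formed) = 6039 − 7330 = −1291 kJ
For 5× the reaction as written: 5 × (−1291) = −6455 kJ

ΔH = −6455 kJ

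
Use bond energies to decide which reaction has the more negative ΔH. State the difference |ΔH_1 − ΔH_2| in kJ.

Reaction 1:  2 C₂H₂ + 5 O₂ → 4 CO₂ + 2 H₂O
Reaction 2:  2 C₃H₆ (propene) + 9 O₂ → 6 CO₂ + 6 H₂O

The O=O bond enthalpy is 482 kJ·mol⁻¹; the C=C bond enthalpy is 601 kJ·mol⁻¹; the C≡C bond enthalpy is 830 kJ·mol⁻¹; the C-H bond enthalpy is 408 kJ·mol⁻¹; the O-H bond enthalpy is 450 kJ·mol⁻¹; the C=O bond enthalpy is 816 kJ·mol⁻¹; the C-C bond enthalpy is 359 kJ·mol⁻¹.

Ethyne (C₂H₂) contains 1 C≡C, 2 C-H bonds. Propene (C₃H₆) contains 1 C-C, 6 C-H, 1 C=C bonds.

Reaction 1:
  Bonds broken (reactants):
    C≡C: 2 × 830 = 1660
    C-H: 4 × 408 = 1632
    O=O: 5 × 482 = 2410
    Σ(broken) = 5702 kJ
  Bonds formed (products):
    C=O: 8 × 816 = 6528
    O-H: 4 × 450 = 1800
    Σ(formed) = 8328 kJ
  ΔH_1 = 5702 − 8328 = −2626 kJ
Reaction 2:
  Bonds broken (reactants):
    C-C: 2 × 359 = 718
    C-H: 12 × 408 = 4896
    C=C: 2 × 601 = 1202
    O=O: 9 × 482 = 4338
    Σ(broken) = 11154 kJ
  Bonds formed (products):
    C=O: 12 × 816 = 9792
    O-H: 12 × 450 = 5400
    Σ(formed) = 15192 kJ
  ΔH_2 = 11154 − 15192 = −4038 kJ
ΔH_1 − ΔH_2 = +1412 kJ, so reaction 2 has the more negative ΔH; |ΔH_1 − ΔH_2| = 1412 kJ.

Reaction 2, by 1412 kJ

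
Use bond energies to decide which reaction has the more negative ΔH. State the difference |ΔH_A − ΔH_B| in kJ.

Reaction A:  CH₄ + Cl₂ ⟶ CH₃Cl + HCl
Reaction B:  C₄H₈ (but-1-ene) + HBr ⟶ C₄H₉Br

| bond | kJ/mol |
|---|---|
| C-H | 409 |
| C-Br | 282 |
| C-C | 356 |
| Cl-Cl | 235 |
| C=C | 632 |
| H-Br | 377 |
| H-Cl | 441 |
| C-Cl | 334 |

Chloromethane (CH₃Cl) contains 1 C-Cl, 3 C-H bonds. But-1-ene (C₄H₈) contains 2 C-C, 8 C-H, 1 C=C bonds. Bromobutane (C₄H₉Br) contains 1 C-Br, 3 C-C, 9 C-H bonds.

Reaction A, by 93 kJ

Reaction A:
  Bonds broken (reactants):
    C-H: 4 × 409 = 1636
    Cl-Cl: 1 × 235 = 235
    Σ(broken) = 1871 kJ
  Bonds formed (products):
    C-Cl: 1 × 334 = 334
    C-H: 3 × 409 = 1227
    H-Cl: 1 × 441 = 441
    Σ(formed) = 2002 kJ
  ΔH_A = 1871 − 2002 = −131 kJ
Reaction B:
  Bonds broken (reactants):
    C-C: 2 × 356 = 712
    C-H: 8 × 409 = 3272
    C=C: 1 × 632 = 632
    H-Br: 1 × 377 = 377
    Σ(broken) = 4993 kJ
  Bonds formed (products):
    C-Br: 1 × 282 = 282
    C-C: 3 × 356 = 1068
    C-H: 9 × 409 = 3681
    Σ(formed) = 5031 kJ
  ΔH_B = 4993 − 5031 = −38 kJ
ΔH_A − ΔH_B = −93 kJ, so reaction A has the more negative ΔH; |ΔH_A − ΔH_B| = 93 kJ.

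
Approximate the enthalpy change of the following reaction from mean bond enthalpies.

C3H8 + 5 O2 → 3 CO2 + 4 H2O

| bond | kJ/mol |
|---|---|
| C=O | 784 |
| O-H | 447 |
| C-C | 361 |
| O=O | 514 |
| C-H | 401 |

Bonds broken (reactants):
  C-C: 2 × 361 = 722
  C-H: 8 × 401 = 3208
  O=O: 5 × 514 = 2570
  Σ(broken) = 6500 kJ
Bonds formed (products):
  C=O: 6 × 784 = 4704
  O-H: 8 × 447 = 3576
  Σ(formed) = 8280 kJ
ΔH = Σ(broken) − Σ(formed) = 6500 − 8280 = −1780 kJ

ΔH ≈ −1780 kJ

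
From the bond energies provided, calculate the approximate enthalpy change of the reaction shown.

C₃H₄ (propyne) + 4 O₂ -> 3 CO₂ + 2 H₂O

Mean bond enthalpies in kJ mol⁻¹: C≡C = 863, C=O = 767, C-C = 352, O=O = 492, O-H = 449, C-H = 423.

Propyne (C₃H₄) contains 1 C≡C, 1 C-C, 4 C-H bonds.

ΔH ≈ −1523 kJ

Bonds broken (reactants):
  C≡C: 1 × 863 = 863
  C-C: 1 × 352 = 352
  C-H: 4 × 423 = 1692
  O=O: 4 × 492 = 1968
  Σ(broken) = 4875 kJ
Bonds formed (products):
  C=O: 6 × 767 = 4602
  O-H: 4 × 449 = 1796
  Σ(formed) = 6398 kJ
ΔH = Σ(broken) − Σ(formed) = 4875 − 6398 = −1523 kJ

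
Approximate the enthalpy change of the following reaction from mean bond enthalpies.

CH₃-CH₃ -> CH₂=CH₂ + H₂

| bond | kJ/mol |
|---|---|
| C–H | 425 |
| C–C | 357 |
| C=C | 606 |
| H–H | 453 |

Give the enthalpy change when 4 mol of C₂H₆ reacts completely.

ΔH = +592 kJ

Bonds broken (reactants):
  C–C: 1 × 357 = 357
  C–H: 6 × 425 = 2550
  Σ(broken) = 2907 kJ
Bonds formed (products):
  C–H: 4 × 425 = 1700
  C=C: 1 × 606 = 606
  H–H: 1 × 453 = 453
  Σ(formed) = 2759 kJ
ΔH = Σ(broken) − Σ(formed) = 2907 − 2759 = +148 kJ
For 4× the reaction as written: 4 × (+148) = +592 kJ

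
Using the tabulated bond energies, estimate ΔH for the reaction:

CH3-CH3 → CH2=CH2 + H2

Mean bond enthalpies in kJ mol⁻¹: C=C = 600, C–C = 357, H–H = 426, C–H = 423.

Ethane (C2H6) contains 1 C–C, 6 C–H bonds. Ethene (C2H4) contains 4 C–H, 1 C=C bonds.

ΔH ≈ +177 kJ

Bonds broken (reactants):
  C–C: 1 × 357 = 357
  C–H: 6 × 423 = 2538
  Σ(broken) = 2895 kJ
Bonds formed (products):
  C–H: 4 × 423 = 1692
  C=C: 1 × 600 = 600
  H–H: 1 × 426 = 426
  Σ(formed) = 2718 kJ
ΔH = Σ(broken) − Σ(formed) = 2895 − 2718 = +177 kJ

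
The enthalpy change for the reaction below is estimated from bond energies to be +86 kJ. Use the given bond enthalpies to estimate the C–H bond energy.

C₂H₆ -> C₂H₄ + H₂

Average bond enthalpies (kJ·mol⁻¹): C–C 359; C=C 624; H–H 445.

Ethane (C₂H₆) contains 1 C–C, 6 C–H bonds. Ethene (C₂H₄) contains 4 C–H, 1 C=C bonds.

D(C–H) ≈ 398 kJ/mol

Let D be the C–H bond energy.
Σ(broken) = 1×359 + 6×D = 359 + 6D
Σ(formed) = 4×D + 1×624 + 1×445 = 1069 + 4D
ΔH = Σ(broken) − Σ(formed) = (359 + 6D) − (1069 + 4D) = −710 + 2D
Setting this equal to +86 kJ gives 2D = 796, so D = 398 kJ/mol.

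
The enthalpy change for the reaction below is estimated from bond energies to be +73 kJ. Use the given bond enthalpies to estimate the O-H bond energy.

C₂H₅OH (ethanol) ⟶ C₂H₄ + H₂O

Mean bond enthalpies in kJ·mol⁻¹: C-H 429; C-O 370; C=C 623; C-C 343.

D(O-H) ≈ 446 kJ/mol

Let D be the O-H bond energy.
Σ(broken) = 1×343 + 5×429 + 1×370 + 1×D = 2858 + D
Σ(formed) = 4×429 + 1×623 + 2×D = 2339 + 2D
ΔH = Σ(broken) − Σ(formed) = (2858 + D) − (2339 + 2D) = +519 − D
Setting this equal to +73 kJ gives D = 446 kJ/mol.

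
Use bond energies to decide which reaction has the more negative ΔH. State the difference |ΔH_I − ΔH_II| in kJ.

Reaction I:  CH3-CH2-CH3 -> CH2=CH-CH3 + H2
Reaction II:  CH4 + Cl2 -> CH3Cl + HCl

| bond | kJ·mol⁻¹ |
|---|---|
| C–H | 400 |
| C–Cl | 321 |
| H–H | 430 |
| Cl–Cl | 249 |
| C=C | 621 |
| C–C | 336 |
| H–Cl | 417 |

Reaction I:
  Bonds broken (reactants):
    C–C: 2 × 336 = 672
    C–H: 8 × 400 = 3200
    Σ(broken) = 3872 kJ
  Bonds formed (products):
    C–C: 1 × 336 = 336
    C–H: 6 × 400 = 2400
    C=C: 1 × 621 = 621
    H–H: 1 × 430 = 430
    Σ(formed) = 3787 kJ
  ΔH_I = 3872 − 3787 = +85 kJ
Reaction II:
  Bonds broken (reactants):
    C–H: 4 × 400 = 1600
    Cl–Cl: 1 × 249 = 249
    Σ(broken) = 1849 kJ
  Bonds formed (products):
    C–Cl: 1 × 321 = 321
    C–H: 3 × 400 = 1200
    H–Cl: 1 × 417 = 417
    Σ(formed) = 1938 kJ
  ΔH_II = 1849 − 1938 = −89 kJ
ΔH_I − ΔH_II = +174 kJ, so reaction II has the more negative ΔH; |ΔH_I − ΔH_II| = 174 kJ.

Reaction II, by 174 kJ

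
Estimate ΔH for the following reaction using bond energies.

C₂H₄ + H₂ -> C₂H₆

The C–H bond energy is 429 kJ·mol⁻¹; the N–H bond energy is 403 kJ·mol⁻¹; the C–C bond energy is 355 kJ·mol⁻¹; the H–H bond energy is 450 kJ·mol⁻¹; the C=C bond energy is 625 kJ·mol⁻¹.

Bonds broken (reactants):
  C–H: 4 × 429 = 1716
  C=C: 1 × 625 = 625
  H–H: 1 × 450 = 450
  Σ(broken) = 2791 kJ
Bonds formed (products):
  C–C: 1 × 355 = 355
  C–H: 6 × 429 = 2574
  Σ(formed) = 2929 kJ
ΔH = Σ(broken) − Σ(formed) = 2791 − 2929 = −138 kJ

ΔH ≈ −138 kJ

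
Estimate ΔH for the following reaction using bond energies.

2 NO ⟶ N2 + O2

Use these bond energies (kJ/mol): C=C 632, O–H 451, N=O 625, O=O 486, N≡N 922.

ΔH ≈ −158 kJ

Bonds broken (reactants):
  N=O: 2 × 625 = 1250
  Σ(broken) = 1250 kJ
Bonds formed (products):
  N≡N: 1 × 922 = 922
  O=O: 1 × 486 = 486
  Σ(formed) = 1408 kJ
ΔH = Σ(broken) − Σ(formed) = 1250 − 1408 = −158 kJ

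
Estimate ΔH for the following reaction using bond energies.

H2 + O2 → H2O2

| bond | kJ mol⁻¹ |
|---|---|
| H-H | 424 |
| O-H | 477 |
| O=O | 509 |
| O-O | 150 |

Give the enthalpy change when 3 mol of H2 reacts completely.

Bonds broken (reactants):
  H-H: 1 × 424 = 424
  O=O: 1 × 509 = 509
  Σ(broken) = 933 kJ
Bonds formed (products):
  O-H: 2 × 477 = 954
  O-O: 1 × 150 = 150
  Σ(formed) = 1104 kJ
ΔH = Σ(broken) − Σ(formed) = 933 − 1104 = −171 kJ
For 3× the reaction as written: 3 × (−171) = −513 kJ

ΔH = −513 kJ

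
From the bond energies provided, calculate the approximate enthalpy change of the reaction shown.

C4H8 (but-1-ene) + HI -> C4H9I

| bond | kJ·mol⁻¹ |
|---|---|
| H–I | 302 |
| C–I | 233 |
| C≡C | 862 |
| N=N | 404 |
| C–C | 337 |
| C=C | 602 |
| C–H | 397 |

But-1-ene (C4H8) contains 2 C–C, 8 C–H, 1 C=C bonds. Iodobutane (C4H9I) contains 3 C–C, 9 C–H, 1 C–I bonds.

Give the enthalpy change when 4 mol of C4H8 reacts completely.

Bonds broken (reactants):
  C–C: 2 × 337 = 674
  C–H: 8 × 397 = 3176
  C=C: 1 × 602 = 602
  H–I: 1 × 302 = 302
  Σ(broken) = 4754 kJ
Bonds formed (products):
  C–C: 3 × 337 = 1011
  C–H: 9 × 397 = 3573
  C–I: 1 × 233 = 233
  Σ(formed) = 4817 kJ
ΔH = Σ(broken) − Σ(formed) = 4754 − 4817 = −63 kJ
For 4× the reaction as written: 4 × (−63) = −252 kJ

ΔH = −252 kJ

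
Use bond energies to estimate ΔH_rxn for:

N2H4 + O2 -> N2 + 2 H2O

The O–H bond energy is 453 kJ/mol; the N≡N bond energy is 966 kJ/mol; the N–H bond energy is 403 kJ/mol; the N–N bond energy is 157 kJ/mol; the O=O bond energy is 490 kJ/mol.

Bonds broken (reactants):
  N–H: 4 × 403 = 1612
  N–N: 1 × 157 = 157
  O=O: 1 × 490 = 490
  Σ(broken) = 2259 kJ
Bonds formed (products):
  N≡N: 1 × 966 = 966
  O–H: 4 × 453 = 1812
  Σ(formed) = 2778 kJ
ΔH = Σ(broken) − Σ(formed) = 2259 − 2778 = −519 kJ

ΔH ≈ −519 kJ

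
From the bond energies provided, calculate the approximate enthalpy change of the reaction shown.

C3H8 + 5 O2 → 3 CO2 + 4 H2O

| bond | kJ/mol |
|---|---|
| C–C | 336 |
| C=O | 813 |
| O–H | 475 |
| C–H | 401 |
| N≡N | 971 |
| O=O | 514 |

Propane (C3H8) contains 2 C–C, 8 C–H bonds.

ΔH ≈ −2228 kJ

Bonds broken (reactants):
  C–C: 2 × 336 = 672
  C–H: 8 × 401 = 3208
  O=O: 5 × 514 = 2570
  Σ(broken) = 6450 kJ
Bonds formed (products):
  C=O: 6 × 813 = 4878
  O–H: 8 × 475 = 3800
  Σ(formed) = 8678 kJ
ΔH = Σ(broken) − Σ(formed) = 6450 − 8678 = −2228 kJ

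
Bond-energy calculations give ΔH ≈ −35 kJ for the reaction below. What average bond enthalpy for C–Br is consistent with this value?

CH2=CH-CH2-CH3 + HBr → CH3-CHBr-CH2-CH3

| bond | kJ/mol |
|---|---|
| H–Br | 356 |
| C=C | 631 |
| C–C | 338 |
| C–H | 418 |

D(C–Br) ≈ 266 kJ/mol

Let D be the C–Br bond energy.
Σ(broken) = 2×338 + 8×418 + 1×631 + 1×356 = 5007
Σ(formed) = 1×D + 3×338 + 9×418 = 4776 + D
ΔH = Σ(broken) − Σ(formed) = (5007) − (4776 + D) = +231 − D
Setting this equal to −35 kJ gives D = 266 kJ/mol.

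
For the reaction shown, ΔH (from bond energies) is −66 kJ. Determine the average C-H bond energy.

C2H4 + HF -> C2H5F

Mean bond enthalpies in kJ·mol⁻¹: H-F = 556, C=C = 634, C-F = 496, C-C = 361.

Let D be the C-H bond energy.
Σ(broken) = 4×D + 1×634 + 1×556 = 1190 + 4D
Σ(formed) = 1×361 + 1×496 + 5×D = 857 + 5D
ΔH = Σ(broken) − Σ(formed) = (1190 + 4D) − (857 + 5D) = +333 − D
Setting this equal to −66 kJ gives D = 399 kJ/mol.

D(C-H) ≈ 399 kJ/mol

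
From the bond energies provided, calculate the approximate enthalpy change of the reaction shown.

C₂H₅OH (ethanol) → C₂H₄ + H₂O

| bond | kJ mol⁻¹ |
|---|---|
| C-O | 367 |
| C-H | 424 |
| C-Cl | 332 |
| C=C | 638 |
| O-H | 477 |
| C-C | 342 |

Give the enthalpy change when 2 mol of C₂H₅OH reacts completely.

ΔH = +36 kJ

Bonds broken (reactants):
  C-C: 1 × 342 = 342
  C-H: 5 × 424 = 2120
  C-O: 1 × 367 = 367
  O-H: 1 × 477 = 477
  Σ(broken) = 3306 kJ
Bonds formed (products):
  C-H: 4 × 424 = 1696
  C=C: 1 × 638 = 638
  O-H: 2 × 477 = 954
  Σ(formed) = 3288 kJ
ΔH = Σ(broken) − Σ(formed) = 3306 − 3288 = +18 kJ
For 2× the reaction as written: 2 × (+18) = +36 kJ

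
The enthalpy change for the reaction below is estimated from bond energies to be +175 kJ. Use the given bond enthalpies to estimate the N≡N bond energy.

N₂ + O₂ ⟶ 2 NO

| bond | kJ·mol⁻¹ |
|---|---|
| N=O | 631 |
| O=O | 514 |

D(N≡N) ≈ 923 kJ/mol

Let D be the N≡N bond energy.
Σ(broken) = 1×D + 1×514 = 514 + D
Σ(formed) = 2×631 = 1262
ΔH = Σ(broken) − Σ(formed) = (514 + D) − (1262) = −748 + D
Setting this equal to +175 kJ gives D = 923 kJ/mol.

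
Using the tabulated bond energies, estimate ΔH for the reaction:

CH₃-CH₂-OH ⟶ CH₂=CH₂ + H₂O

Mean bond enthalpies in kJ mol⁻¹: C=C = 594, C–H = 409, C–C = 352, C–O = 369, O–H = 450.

ΔH ≈ +86 kJ

Bonds broken (reactants):
  C–C: 1 × 352 = 352
  C–H: 5 × 409 = 2045
  C–O: 1 × 369 = 369
  O–H: 1 × 450 = 450
  Σ(broken) = 3216 kJ
Bonds formed (products):
  C–H: 4 × 409 = 1636
  C=C: 1 × 594 = 594
  O–H: 2 × 450 = 900
  Σ(formed) = 3130 kJ
ΔH = Σ(broken) − Σ(formed) = 3216 − 3130 = +86 kJ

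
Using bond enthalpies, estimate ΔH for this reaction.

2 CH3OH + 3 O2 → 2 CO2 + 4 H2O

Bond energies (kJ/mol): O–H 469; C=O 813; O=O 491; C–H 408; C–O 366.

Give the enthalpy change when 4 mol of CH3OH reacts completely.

ΔH = −2826 kJ

Bonds broken (reactants):
  C–H: 6 × 408 = 2448
  C–O: 2 × 366 = 732
  O–H: 2 × 469 = 938
  O=O: 3 × 491 = 1473
  Σ(broken) = 5591 kJ
Bonds formed (products):
  C=O: 4 × 813 = 3252
  O–H: 8 × 469 = 3752
  Σ(formed) = 7004 kJ
ΔH = Σ(broken) − Σ(formed) = 5591 − 7004 = −1413 kJ
For 2× the reaction as written: 2 × (−1413) = −2826 kJ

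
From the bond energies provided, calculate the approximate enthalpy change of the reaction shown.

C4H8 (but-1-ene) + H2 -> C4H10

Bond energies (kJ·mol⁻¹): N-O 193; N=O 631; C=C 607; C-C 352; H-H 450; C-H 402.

ΔH ≈ −99 kJ

Bonds broken (reactants):
  C-C: 2 × 352 = 704
  C-H: 8 × 402 = 3216
  C=C: 1 × 607 = 607
  H-H: 1 × 450 = 450
  Σ(broken) = 4977 kJ
Bonds formed (products):
  C-C: 3 × 352 = 1056
  C-H: 10 × 402 = 4020
  Σ(formed) = 5076 kJ
ΔH = Σ(broken) − Σ(formed) = 4977 − 5076 = −99 kJ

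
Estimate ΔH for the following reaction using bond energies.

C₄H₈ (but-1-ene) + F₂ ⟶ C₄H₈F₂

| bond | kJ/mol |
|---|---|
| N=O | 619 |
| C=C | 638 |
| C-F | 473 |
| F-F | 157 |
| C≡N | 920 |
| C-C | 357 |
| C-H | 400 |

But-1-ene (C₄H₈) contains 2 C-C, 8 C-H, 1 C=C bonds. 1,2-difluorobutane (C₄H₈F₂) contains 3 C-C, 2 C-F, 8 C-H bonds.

Bonds broken (reactants):
  C-C: 2 × 357 = 714
  C-H: 8 × 400 = 3200
  C=C: 1 × 638 = 638
  F-F: 1 × 157 = 157
  Σ(broken) = 4709 kJ
Bonds formed (products):
  C-C: 3 × 357 = 1071
  C-F: 2 × 473 = 946
  C-H: 8 × 400 = 3200
  Σ(formed) = 5217 kJ
ΔH = Σ(broken) − Σ(formed) = 4709 − 5217 = −508 kJ

ΔH ≈ −508 kJ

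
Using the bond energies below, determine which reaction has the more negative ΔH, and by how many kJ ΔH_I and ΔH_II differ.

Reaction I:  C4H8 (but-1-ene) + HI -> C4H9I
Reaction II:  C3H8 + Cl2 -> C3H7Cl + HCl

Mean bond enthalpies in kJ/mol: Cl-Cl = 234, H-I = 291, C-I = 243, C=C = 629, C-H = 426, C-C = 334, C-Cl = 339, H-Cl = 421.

Reaction II, by 17 kJ

Reaction I:
  Bonds broken (reactants):
    C-C: 2 × 334 = 668
    C-H: 8 × 426 = 3408
    C=C: 1 × 629 = 629
    H-I: 1 × 291 = 291
    Σ(broken) = 4996 kJ
  Bonds formed (products):
    C-C: 3 × 334 = 1002
    C-H: 9 × 426 = 3834
    C-I: 1 × 243 = 243
    Σ(formed) = 5079 kJ
  ΔH_I = 4996 − 5079 = −83 kJ
Reaction II:
  Bonds broken (reactants):
    C-C: 2 × 334 = 668
    C-H: 8 × 426 = 3408
    Cl-Cl: 1 × 234 = 234
    Σ(broken) = 4310 kJ
  Bonds formed (products):
    C-C: 2 × 334 = 668
    C-Cl: 1 × 339 = 339
    C-H: 7 × 426 = 2982
    H-Cl: 1 × 421 = 421
    Σ(formed) = 4410 kJ
  ΔH_II = 4310 − 4410 = −100 kJ
ΔH_I − ΔH_II = +17 kJ, so reaction II has the more negative ΔH; |ΔH_I − ΔH_II| = 17 kJ.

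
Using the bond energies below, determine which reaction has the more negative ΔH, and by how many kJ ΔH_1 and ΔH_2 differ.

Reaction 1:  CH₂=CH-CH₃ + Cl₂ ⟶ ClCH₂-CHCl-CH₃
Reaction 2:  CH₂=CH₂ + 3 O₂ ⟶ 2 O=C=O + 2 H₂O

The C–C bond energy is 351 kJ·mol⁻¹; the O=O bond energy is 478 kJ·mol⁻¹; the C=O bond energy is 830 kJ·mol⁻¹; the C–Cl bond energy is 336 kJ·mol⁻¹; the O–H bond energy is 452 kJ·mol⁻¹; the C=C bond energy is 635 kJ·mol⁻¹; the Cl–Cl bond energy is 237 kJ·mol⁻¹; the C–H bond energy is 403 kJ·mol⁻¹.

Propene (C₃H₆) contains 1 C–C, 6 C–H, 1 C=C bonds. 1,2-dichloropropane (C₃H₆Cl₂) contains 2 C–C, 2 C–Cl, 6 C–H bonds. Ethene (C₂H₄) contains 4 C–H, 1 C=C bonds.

Reaction 1:
  Bonds broken (reactants):
    C–C: 1 × 351 = 351
    C–H: 6 × 403 = 2418
    C=C: 1 × 635 = 635
    Cl–Cl: 1 × 237 = 237
    Σ(broken) = 3641 kJ
  Bonds formed (products):
    C–C: 2 × 351 = 702
    C–Cl: 2 × 336 = 672
    C–H: 6 × 403 = 2418
    Σ(formed) = 3792 kJ
  ΔH_1 = 3641 − 3792 = −151 kJ
Reaction 2:
  Bonds broken (reactants):
    C–H: 4 × 403 = 1612
    C=C: 1 × 635 = 635
    O=O: 3 × 478 = 1434
    Σ(broken) = 3681 kJ
  Bonds formed (products):
    C=O: 4 × 830 = 3320
    O–H: 4 × 452 = 1808
    Σ(formed) = 5128 kJ
  ΔH_2 = 3681 − 5128 = −1447 kJ
ΔH_1 − ΔH_2 = +1296 kJ, so reaction 2 has the more negative ΔH; |ΔH_1 − ΔH_2| = 1296 kJ.

Reaction 2, by 1296 kJ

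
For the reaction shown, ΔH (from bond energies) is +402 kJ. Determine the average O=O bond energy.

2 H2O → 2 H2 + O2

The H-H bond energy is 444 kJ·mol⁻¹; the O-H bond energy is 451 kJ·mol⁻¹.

Let D be the O=O bond energy.
Σ(broken) = 4×451 = 1804
Σ(formed) = 2×444 + 1×D = 888 + D
ΔH = Σ(broken) − Σ(formed) = (1804) − (888 + D) = +916 − D
Setting this equal to +402 kJ gives D = 514 kJ/mol.

D(O=O) ≈ 514 kJ/mol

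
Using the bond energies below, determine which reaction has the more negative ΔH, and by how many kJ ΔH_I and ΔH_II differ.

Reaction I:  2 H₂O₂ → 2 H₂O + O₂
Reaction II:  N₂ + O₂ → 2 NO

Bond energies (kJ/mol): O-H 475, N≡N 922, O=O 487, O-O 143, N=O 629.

Reaction I:
  Bonds broken (reactants):
    O-H: 4 × 475 = 1900
    O-O: 2 × 143 = 286
    Σ(broken) = 2186 kJ
  Bonds formed (products):
    O-H: 4 × 475 = 1900
    O=O: 1 × 487 = 487
    Σ(formed) = 2387 kJ
  ΔH_I = 2186 − 2387 = −201 kJ
Reaction II:
  Bonds broken (reactants):
    N≡N: 1 × 922 = 922
    O=O: 1 × 487 = 487
    Σ(broken) = 1409 kJ
  Bonds formed (products):
    N=O: 2 × 629 = 1258
    Σ(formed) = 1258 kJ
  ΔH_II = 1409 − 1258 = +151 kJ
ΔH_I − ΔH_II = −352 kJ, so reaction I has the more negative ΔH; |ΔH_I − ΔH_II| = 352 kJ.

Reaction I, by 352 kJ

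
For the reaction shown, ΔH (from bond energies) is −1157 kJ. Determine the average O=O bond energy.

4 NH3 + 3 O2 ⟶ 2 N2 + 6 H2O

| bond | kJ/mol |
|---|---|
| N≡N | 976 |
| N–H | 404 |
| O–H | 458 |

Let D be the O=O bond energy.
Σ(broken) = 12×404 + 3×D = 4848 + 3D
Σ(formed) = 2×976 + 12×458 = 7448
ΔH = Σ(broken) − Σ(formed) = (4848 + 3D) − (7448) = −2600 + 3D
Setting this equal to −1157 kJ gives 3D = 1443, so D = 481 kJ/mol.

D(O=O) ≈ 481 kJ/mol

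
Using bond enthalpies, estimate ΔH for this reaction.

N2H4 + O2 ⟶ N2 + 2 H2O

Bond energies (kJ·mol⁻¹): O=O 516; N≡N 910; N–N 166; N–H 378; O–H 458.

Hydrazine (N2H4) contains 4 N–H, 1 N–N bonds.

ΔH ≈ −548 kJ

Bonds broken (reactants):
  N–H: 4 × 378 = 1512
  N–N: 1 × 166 = 166
  O=O: 1 × 516 = 516
  Σ(broken) = 2194 kJ
Bonds formed (products):
  N≡N: 1 × 910 = 910
  O–H: 4 × 458 = 1832
  Σ(formed) = 2742 kJ
ΔH = Σ(broken) − Σ(formed) = 2194 − 2742 = −548 kJ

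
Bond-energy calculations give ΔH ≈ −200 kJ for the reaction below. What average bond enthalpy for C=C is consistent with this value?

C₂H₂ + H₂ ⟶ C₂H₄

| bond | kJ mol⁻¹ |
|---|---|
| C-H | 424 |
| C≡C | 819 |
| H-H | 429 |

Let D be the C=C bond energy.
Σ(broken) = 1×819 + 2×424 + 1×429 = 2096
Σ(formed) = 4×424 + 1×D = 1696 + D
ΔH = Σ(broken) − Σ(formed) = (2096) − (1696 + D) = +400 − D
Setting this equal to −200 kJ gives D = 600 kJ/mol.

D(C=C) ≈ 600 kJ/mol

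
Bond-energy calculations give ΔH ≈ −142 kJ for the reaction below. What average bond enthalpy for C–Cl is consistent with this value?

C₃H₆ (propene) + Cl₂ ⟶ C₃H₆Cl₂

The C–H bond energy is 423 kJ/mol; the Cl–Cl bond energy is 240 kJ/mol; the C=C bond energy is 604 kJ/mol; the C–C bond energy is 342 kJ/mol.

D(C–Cl) ≈ 322 kJ/mol

Let D be the C–Cl bond energy.
Σ(broken) = 1×342 + 6×423 + 1×604 + 1×240 = 3724
Σ(formed) = 2×342 + 2×D + 6×423 = 3222 + 2D
ΔH = Σ(broken) − Σ(formed) = (3724) − (3222 + 2D) = +502 − 2D
Setting this equal to −142 kJ gives 2D = 644, so D = 322 kJ/mol.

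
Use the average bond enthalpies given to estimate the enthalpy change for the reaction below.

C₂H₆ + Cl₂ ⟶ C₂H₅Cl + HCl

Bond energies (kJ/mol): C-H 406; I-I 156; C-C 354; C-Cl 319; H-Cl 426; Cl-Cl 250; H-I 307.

ΔH ≈ −89 kJ

Bonds broken (reactants):
  C-C: 1 × 354 = 354
  C-H: 6 × 406 = 2436
  Cl-Cl: 1 × 250 = 250
  Σ(broken) = 3040 kJ
Bonds formed (products):
  C-C: 1 × 354 = 354
  C-Cl: 1 × 319 = 319
  C-H: 5 × 406 = 2030
  H-Cl: 1 × 426 = 426
  Σ(formed) = 3129 kJ
ΔH = Σ(broken) − Σ(formed) = 3040 − 3129 = −89 kJ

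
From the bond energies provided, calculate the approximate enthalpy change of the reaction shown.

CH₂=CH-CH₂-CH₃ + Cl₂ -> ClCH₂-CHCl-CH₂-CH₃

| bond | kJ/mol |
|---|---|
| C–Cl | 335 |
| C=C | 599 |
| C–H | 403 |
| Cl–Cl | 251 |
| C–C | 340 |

ΔH ≈ −160 kJ

Bonds broken (reactants):
  C–C: 2 × 340 = 680
  C–H: 8 × 403 = 3224
  C=C: 1 × 599 = 599
  Cl–Cl: 1 × 251 = 251
  Σ(broken) = 4754 kJ
Bonds formed (products):
  C–C: 3 × 340 = 1020
  C–Cl: 2 × 335 = 670
  C–H: 8 × 403 = 3224
  Σ(formed) = 4914 kJ
ΔH = Σ(broken) − Σ(formed) = 4754 − 4914 = −160 kJ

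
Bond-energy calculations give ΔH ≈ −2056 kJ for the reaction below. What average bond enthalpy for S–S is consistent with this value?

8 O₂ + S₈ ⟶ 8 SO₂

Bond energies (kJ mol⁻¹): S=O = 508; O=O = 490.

Let D be the S–S bond energy.
Σ(broken) = 8×490 + 8×D = 3920 + 8D
Σ(formed) = 16×508 = 8128
ΔH = Σ(broken) − Σ(formed) = (3920 + 8D) − (8128) = −4208 + 8D
Setting this equal to −2056 kJ gives 8D = 2152, so D = 269 kJ/mol.

D(S–S) ≈ 269 kJ/mol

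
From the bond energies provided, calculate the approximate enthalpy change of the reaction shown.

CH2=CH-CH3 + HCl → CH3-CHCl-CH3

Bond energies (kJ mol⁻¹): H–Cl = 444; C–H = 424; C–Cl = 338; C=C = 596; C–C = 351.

ΔH ≈ −73 kJ

Bonds broken (reactants):
  C–C: 1 × 351 = 351
  C–H: 6 × 424 = 2544
  C=C: 1 × 596 = 596
  H–Cl: 1 × 444 = 444
  Σ(broken) = 3935 kJ
Bonds formed (products):
  C–C: 2 × 351 = 702
  C–Cl: 1 × 338 = 338
  C–H: 7 × 424 = 2968
  Σ(formed) = 4008 kJ
ΔH = Σ(broken) − Σ(formed) = 3935 − 4008 = −73 kJ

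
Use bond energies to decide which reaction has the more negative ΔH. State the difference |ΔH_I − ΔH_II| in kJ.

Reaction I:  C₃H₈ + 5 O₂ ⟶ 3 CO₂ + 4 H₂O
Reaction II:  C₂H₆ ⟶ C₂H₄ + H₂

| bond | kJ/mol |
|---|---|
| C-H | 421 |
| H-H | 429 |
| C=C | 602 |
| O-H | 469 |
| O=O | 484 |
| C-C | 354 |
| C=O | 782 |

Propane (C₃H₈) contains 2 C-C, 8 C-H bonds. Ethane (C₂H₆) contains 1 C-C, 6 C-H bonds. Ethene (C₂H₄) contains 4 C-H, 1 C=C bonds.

Reaction I, by 2113 kJ

Reaction I:
  Bonds broken (reactants):
    C-C: 2 × 354 = 708
    C-H: 8 × 421 = 3368
    O=O: 5 × 484 = 2420
    Σ(broken) = 6496 kJ
  Bonds formed (products):
    C=O: 6 × 782 = 4692
    O-H: 8 × 469 = 3752
    Σ(formed) = 8444 kJ
  ΔH_I = 6496 − 8444 = −1948 kJ
Reaction II:
  Bonds broken (reactants):
    C-C: 1 × 354 = 354
    C-H: 6 × 421 = 2526
    Σ(broken) = 2880 kJ
  Bonds formed (products):
    C-H: 4 × 421 = 1684
    C=C: 1 × 602 = 602
    H-H: 1 × 429 = 429
    Σ(formed) = 2715 kJ
  ΔH_II = 2880 − 2715 = +165 kJ
ΔH_I − ΔH_II = −2113 kJ, so reaction I has the more negative ΔH; |ΔH_I − ΔH_II| = 2113 kJ.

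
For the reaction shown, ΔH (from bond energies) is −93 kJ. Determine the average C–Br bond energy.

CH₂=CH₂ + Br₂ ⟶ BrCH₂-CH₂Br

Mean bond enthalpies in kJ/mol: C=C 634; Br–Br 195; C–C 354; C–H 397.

D(C–Br) ≈ 284 kJ/mol

Let D be the C–Br bond energy.
Σ(broken) = 1×195 + 4×397 + 1×634 = 2417
Σ(formed) = 2×D + 1×354 + 4×397 = 1942 + 2D
ΔH = Σ(broken) − Σ(formed) = (2417) − (1942 + 2D) = +475 − 2D
Setting this equal to −93 kJ gives 2D = 568, so D = 284 kJ/mol.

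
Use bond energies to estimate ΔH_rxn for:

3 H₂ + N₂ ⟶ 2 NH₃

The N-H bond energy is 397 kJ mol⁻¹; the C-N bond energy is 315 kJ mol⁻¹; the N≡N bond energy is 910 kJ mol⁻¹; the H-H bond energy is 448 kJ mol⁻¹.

Bonds broken (reactants):
  H-H: 3 × 448 = 1344
  N≡N: 1 × 910 = 910
  Σ(broken) = 2254 kJ
Bonds formed (products):
  N-H: 6 × 397 = 2382
  Σ(formed) = 2382 kJ
ΔH = Σ(broken) − Σ(formed) = 2254 − 2382 = −128 kJ

ΔH ≈ −128 kJ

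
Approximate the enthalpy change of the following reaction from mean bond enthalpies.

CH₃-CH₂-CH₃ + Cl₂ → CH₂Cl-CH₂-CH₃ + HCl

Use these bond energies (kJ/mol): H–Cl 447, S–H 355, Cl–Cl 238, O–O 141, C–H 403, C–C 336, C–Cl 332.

ΔH ≈ −138 kJ

Bonds broken (reactants):
  C–C: 2 × 336 = 672
  C–H: 8 × 403 = 3224
  Cl–Cl: 1 × 238 = 238
  Σ(broken) = 4134 kJ
Bonds formed (products):
  C–C: 2 × 336 = 672
  C–Cl: 1 × 332 = 332
  C–H: 7 × 403 = 2821
  H–Cl: 1 × 447 = 447
  Σ(formed) = 4272 kJ
ΔH = Σ(broken) − Σ(formed) = 4134 − 4272 = −138 kJ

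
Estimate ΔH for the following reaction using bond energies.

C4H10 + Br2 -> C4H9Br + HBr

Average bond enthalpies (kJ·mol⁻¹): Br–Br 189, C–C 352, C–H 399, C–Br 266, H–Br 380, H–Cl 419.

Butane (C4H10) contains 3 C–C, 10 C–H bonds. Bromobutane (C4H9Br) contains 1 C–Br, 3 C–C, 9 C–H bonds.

Bonds broken (reactants):
  Br–Br: 1 × 189 = 189
  C–C: 3 × 352 = 1056
  C–H: 10 × 399 = 3990
  Σ(broken) = 5235 kJ
Bonds formed (products):
  C–Br: 1 × 266 = 266
  C–C: 3 × 352 = 1056
  C–H: 9 × 399 = 3591
  H–Br: 1 × 380 = 380
  Σ(formed) = 5293 kJ
ΔH = Σ(broken) − Σ(formed) = 5235 − 5293 = −58 kJ

ΔH ≈ −58 kJ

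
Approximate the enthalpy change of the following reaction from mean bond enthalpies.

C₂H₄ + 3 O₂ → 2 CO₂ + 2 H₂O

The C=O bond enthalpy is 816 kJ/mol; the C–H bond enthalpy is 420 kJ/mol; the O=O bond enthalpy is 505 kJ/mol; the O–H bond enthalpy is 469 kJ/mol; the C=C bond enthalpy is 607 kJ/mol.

Bonds broken (reactants):
  C–H: 4 × 420 = 1680
  C=C: 1 × 607 = 607
  O=O: 3 × 505 = 1515
  Σ(broken) = 3802 kJ
Bonds formed (products):
  C=O: 4 × 816 = 3264
  O–H: 4 × 469 = 1876
  Σ(formed) = 5140 kJ
ΔH = Σ(broken) − Σ(formed) = 3802 − 5140 = −1338 kJ

ΔH ≈ −1338 kJ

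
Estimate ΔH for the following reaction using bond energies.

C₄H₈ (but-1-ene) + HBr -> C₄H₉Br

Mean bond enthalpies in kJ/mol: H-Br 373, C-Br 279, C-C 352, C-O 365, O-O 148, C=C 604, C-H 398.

Bonds broken (reactants):
  C-C: 2 × 352 = 704
  C-H: 8 × 398 = 3184
  C=C: 1 × 604 = 604
  H-Br: 1 × 373 = 373
  Σ(broken) = 4865 kJ
Bonds formed (products):
  C-Br: 1 × 279 = 279
  C-C: 3 × 352 = 1056
  C-H: 9 × 398 = 3582
  Σ(formed) = 4917 kJ
ΔH = Σ(broken) − Σ(formed) = 4865 − 4917 = −52 kJ

ΔH ≈ −52 kJ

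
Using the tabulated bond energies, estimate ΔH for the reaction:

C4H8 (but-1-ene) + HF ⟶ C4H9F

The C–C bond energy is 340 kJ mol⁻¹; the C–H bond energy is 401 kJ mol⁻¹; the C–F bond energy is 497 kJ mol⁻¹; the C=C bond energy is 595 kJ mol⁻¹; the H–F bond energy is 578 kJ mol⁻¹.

ΔH ≈ −65 kJ

Bonds broken (reactants):
  C–C: 2 × 340 = 680
  C–H: 8 × 401 = 3208
  C=C: 1 × 595 = 595
  H–F: 1 × 578 = 578
  Σ(broken) = 5061 kJ
Bonds formed (products):
  C–C: 3 × 340 = 1020
  C–F: 1 × 497 = 497
  C–H: 9 × 401 = 3609
  Σ(formed) = 5126 kJ
ΔH = Σ(broken) − Σ(formed) = 5061 − 5126 = −65 kJ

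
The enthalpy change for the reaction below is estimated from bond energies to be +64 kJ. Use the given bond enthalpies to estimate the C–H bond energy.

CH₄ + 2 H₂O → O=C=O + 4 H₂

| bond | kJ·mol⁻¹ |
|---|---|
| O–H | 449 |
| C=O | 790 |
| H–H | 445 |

D(C–H) ≈ 407 kJ/mol

Let D be the C–H bond energy.
Σ(broken) = 4×D + 4×449 = 1796 + 4D
Σ(formed) = 2×790 + 4×445 = 3360
ΔH = Σ(broken) − Σ(formed) = (1796 + 4D) − (3360) = −1564 + 4D
Setting this equal to +64 kJ gives 4D = 1628, so D = 407 kJ/mol.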